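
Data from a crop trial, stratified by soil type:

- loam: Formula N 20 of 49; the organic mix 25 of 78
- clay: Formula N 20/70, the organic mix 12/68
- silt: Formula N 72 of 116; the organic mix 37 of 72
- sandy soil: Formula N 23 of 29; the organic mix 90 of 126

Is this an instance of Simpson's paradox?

No

Loam: Formula N 20/49 = 40.8%, the organic mix 25/78 = 32.1% → Formula N
Clay: Formula N 20/70 = 28.6%, the organic mix 12/68 = 17.6% → Formula N
Silt: Formula N 72/116 = 62.1%, the organic mix 37/72 = 51.4% → Formula N
Sandy soil: Formula N 23/29 = 79.3%, the organic mix 90/126 = 71.4% → Formula N
Overall: Formula N 135/264 = 51.1%, the organic mix 164/344 = 47.7% → Formula N
Formula N wins overall and in every soil group — no reversal.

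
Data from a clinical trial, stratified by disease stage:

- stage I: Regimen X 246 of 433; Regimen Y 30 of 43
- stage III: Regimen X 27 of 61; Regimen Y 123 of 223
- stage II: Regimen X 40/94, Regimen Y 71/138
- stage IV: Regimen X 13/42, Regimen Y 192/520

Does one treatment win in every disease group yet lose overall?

Yes

Stage I: Regimen X 246/433 = 56.8%, Regimen Y 30/43 = 69.8% → Regimen Y
Stage III: Regimen X 27/61 = 44.3%, Regimen Y 123/223 = 55.2% → Regimen Y
Stage II: Regimen X 40/94 = 42.6%, Regimen Y 71/138 = 51.4% → Regimen Y
Stage IV: Regimen X 13/42 = 31.0%, Regimen Y 192/520 = 36.9% → Regimen Y
Overall: Regimen X 326/630 = 51.7%, Regimen Y 416/924 = 45.0% → Regimen X
Regimen Y wins each disease group but Regimen X wins overall — the comparison reverses. Regimen Y's patients skew toward stage IV, which has a lower base rate.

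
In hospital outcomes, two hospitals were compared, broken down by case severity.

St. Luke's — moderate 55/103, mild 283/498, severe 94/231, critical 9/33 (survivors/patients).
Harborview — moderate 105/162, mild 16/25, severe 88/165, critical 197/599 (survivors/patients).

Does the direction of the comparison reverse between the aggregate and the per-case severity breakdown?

Yes

Moderate: St. Luke's 55/103 = 53.4%, Harborview 105/162 = 64.8% → Harborview
Mild: St. Luke's 283/498 = 56.8%, Harborview 16/25 = 64.0% → Harborview
Severe: St. Luke's 94/231 = 40.7%, Harborview 88/165 = 53.3% → Harborview
Critical: St. Luke's 9/33 = 27.3%, Harborview 197/599 = 32.9% → Harborview
Overall: St. Luke's 441/865 = 51.0%, Harborview 406/951 = 42.7% → St. Luke's
Harborview wins each case group but St. Luke's wins overall — the comparison reverses. Harborview's patients skew toward critical, which has a lower base rate.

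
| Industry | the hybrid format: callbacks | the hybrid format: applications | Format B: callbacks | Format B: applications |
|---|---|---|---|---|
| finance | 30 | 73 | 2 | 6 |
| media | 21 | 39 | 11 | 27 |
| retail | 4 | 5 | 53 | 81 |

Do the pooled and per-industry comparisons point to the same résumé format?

No

Finance: the hybrid format 30/73 = 41.1%, Format B 2/6 = 33.3% → the hybrid format
Media: the hybrid format 21/39 = 53.8%, Format B 11/27 = 40.7% → the hybrid format
Retail: the hybrid format 4/5 = 80.0%, Format B 53/81 = 65.4% → the hybrid format
Overall: the hybrid format 55/117 = 47.0%, Format B 66/114 = 57.9% → Format B
The hybrid format wins each industry group but Format B wins overall — the comparison reverses. The hybrid format's applications skew toward finance, which has a lower base rate.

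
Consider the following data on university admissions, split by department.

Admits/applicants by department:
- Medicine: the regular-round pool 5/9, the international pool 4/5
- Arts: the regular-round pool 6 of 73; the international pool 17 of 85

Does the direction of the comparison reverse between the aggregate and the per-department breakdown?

No

Medicine: the regular-round pool 5/9 = 55.6%, the international pool 4/5 = 80.0% → the international pool
Arts: the regular-round pool 6/73 = 8.2%, the international pool 17/85 = 20.0% → the international pool
Overall: the regular-round pool 11/82 = 13.4%, the international pool 21/90 = 23.3% → the international pool
The international pool wins overall and in every department group — no reversal.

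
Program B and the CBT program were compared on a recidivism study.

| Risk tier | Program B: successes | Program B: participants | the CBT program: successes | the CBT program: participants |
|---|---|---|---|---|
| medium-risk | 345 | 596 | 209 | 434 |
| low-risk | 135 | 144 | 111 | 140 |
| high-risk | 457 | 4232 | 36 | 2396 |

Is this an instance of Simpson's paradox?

No

Medium-risk: Program B 345/596 = 57.9%, the CBT program 209/434 = 48.2% → Program B
Low-risk: Program B 135/144 = 93.8%, the CBT program 111/140 = 79.3% → Program B
High-risk: Program B 457/4232 = 10.8%, the CBT program 36/2396 = 1.5% → Program B
Overall: Program B 937/4972 = 18.8%, the CBT program 356/2970 = 12.0% → Program B
Program B wins overall and in every risk group — no reversal.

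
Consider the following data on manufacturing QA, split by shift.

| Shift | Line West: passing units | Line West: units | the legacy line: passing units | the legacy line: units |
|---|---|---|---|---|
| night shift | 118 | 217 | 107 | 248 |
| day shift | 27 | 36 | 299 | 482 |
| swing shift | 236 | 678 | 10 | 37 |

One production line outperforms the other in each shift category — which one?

Line West

Night shift: Line West 118/217 = 54.4%, the legacy line 107/248 = 43.1% → Line West
Day shift: Line West 27/36 = 75.0%, the legacy line 299/482 = 62.0% → Line West
Swing shift: Line West 236/678 = 34.8%, the legacy line 10/37 = 27.0% → Line West
Line West has the higher rate in all 3 groups.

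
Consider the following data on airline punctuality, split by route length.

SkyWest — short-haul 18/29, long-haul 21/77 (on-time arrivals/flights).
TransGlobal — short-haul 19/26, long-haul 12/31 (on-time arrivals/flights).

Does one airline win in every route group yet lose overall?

Short-haul: SkyWest 18/29 = 62.1%, TransGlobal 19/26 = 73.1% → TransGlobal
Long-haul: SkyWest 21/77 = 27.3%, TransGlobal 12/31 = 38.7% → TransGlobal
Overall: SkyWest 39/106 = 36.8%, TransGlobal 31/57 = 54.4% → TransGlobal
TransGlobal wins overall and in every route group — no reversal.

No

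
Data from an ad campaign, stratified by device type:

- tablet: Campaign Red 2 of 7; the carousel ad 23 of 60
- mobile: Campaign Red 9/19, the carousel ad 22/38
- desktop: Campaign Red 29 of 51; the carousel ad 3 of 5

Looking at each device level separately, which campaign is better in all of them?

the carousel ad

Tablet: Campaign Red 2/7 = 28.6%, the carousel ad 23/60 = 38.3% → the carousel ad
Mobile: Campaign Red 9/19 = 47.4%, the carousel ad 22/38 = 57.9% → the carousel ad
Desktop: Campaign Red 29/51 = 56.9%, the carousel ad 3/5 = 60.0% → the carousel ad
The carousel ad has the higher rate in all 3 groups.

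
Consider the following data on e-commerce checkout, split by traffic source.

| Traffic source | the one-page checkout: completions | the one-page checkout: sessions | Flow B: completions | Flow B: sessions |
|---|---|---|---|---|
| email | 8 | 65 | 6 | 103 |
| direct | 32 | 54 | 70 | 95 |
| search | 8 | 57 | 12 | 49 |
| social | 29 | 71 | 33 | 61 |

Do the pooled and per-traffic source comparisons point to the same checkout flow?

Email: the one-page checkout 8/65 = 12.3%, Flow B 6/103 = 5.8% → the one-page checkout
Direct: the one-page checkout 32/54 = 59.3%, Flow B 70/95 = 73.7% → Flow B
Search: the one-page checkout 8/57 = 14.0%, Flow B 12/49 = 24.5% → Flow B
Social: the one-page checkout 29/71 = 40.8%, Flow B 33/61 = 54.1% → Flow B
Overall: the one-page checkout 77/247 = 31.2%, Flow B 121/308 = 39.3% → Flow B
Neither sweeps: the one-page checkout wins 1 of 4 groups, Flow B wins 3. Flow B wins overall but not every group — no Simpson reversal.

No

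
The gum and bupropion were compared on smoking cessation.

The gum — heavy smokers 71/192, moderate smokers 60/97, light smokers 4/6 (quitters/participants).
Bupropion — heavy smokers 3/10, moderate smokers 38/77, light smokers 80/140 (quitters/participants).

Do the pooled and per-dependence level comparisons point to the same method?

No

Heavy smokers: the gum 71/192 = 37.0%, bupropion 3/10 = 30.0% → the gum
Moderate smokers: the gum 60/97 = 61.9%, bupropion 38/77 = 49.4% → the gum
Light smokers: the gum 4/6 = 66.7%, bupropion 80/140 = 57.1% → the gum
Overall: the gum 135/295 = 45.8%, bupropion 121/227 = 53.3% → bupropion
The gum wins each dependence group but bupropion wins overall — the comparison reverses. The gum's participants skew toward heavy smokers, which has a lower base rate.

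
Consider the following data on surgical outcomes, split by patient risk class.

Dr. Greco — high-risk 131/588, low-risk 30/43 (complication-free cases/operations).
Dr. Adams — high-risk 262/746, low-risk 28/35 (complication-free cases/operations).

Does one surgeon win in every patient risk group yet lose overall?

High-risk: Dr. Greco 131/588 = 22.3%, Dr. Adams 262/746 = 35.1% → Dr. Adams
Low-risk: Dr. Greco 30/43 = 69.8%, Dr. Adams 28/35 = 80.0% → Dr. Adams
Overall: Dr. Greco 161/631 = 25.5%, Dr. Adams 290/781 = 37.1% → Dr. Adams
Dr. Adams wins overall and in every patient risk group — no reversal.

No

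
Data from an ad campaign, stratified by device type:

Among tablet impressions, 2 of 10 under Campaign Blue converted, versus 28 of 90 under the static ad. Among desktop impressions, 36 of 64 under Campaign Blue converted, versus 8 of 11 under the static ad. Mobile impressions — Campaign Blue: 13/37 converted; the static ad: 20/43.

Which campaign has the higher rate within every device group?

the static ad

Tablet: Campaign Blue 2/10 = 20.0%, the static ad 28/90 = 31.1% → the static ad
Desktop: Campaign Blue 36/64 = 56.2%, the static ad 8/11 = 72.7% → the static ad
Mobile: Campaign Blue 13/37 = 35.1%, the static ad 20/43 = 46.5% → the static ad
The static ad has the higher rate in all 3 groups.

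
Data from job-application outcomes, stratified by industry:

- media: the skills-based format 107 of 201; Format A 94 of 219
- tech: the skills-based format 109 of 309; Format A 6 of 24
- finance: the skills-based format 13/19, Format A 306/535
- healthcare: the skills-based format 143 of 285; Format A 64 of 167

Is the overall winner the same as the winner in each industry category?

Media: the skills-based format 107/201 = 53.2%, Format A 94/219 = 42.9% → the skills-based format
Tech: the skills-based format 109/309 = 35.3%, Format A 6/24 = 25.0% → the skills-based format
Finance: the skills-based format 13/19 = 68.4%, Format A 306/535 = 57.2% → the skills-based format
Healthcare: the skills-based format 143/285 = 50.2%, Format A 64/167 = 38.3% → the skills-based format
Overall: the skills-based format 372/814 = 45.7%, Format A 470/945 = 49.7% → Format A
The skills-based format wins each industry group but Format A wins overall — the comparison reverses. The skills-based format's applications skew toward tech, which has a lower base rate.

No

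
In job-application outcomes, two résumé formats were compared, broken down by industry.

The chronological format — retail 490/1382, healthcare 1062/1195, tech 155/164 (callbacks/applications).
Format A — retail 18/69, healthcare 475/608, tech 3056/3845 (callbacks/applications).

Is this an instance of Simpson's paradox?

Yes

Retail: the chronological format 490/1382 = 35.5%, Format A 18/69 = 26.1% → the chronological format
Healthcare: the chronological format 1062/1195 = 88.9%, Format A 475/608 = 78.1% → the chronological format
Tech: the chronological format 155/164 = 94.5%, Format A 3056/3845 = 79.5% → the chronological format
Overall: the chronological format 1707/2741 = 62.3%, Format A 3549/4522 = 78.5% → Format A
The chronological format wins each industry group but Format A wins overall — the comparison reverses. The chronological format's applications skew toward retail, which has a lower base rate.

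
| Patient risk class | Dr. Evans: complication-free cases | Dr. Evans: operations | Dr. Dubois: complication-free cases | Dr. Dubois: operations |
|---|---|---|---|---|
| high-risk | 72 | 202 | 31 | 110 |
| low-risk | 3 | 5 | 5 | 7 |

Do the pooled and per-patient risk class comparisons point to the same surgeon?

No

High-risk: Dr. Evans 72/202 = 35.6%, Dr. Dubois 31/110 = 28.2% → Dr. Evans
Low-risk: Dr. Evans 3/5 = 60.0%, Dr. Dubois 5/7 = 71.4% → Dr. Dubois
Overall: Dr. Evans 75/207 = 36.2%, Dr. Dubois 36/117 = 30.8% → Dr. Evans
Neither sweeps: Dr. Evans wins 1 of 2 groups, Dr. Dubois wins 1. Dr. Evans wins overall but not every group — no Simpson reversal.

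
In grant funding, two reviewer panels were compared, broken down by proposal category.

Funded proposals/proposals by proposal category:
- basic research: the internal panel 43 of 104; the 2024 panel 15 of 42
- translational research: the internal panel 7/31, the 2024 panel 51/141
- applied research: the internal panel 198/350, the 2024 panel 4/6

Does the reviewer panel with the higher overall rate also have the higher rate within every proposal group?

Basic research: the internal panel 43/104 = 41.3%, the 2024 panel 15/42 = 35.7% → the internal panel
Translational research: the internal panel 7/31 = 22.6%, the 2024 panel 51/141 = 36.2% → the 2024 panel
Applied research: the internal panel 198/350 = 56.6%, the 2024 panel 4/6 = 66.7% → the 2024 panel
Overall: the internal panel 248/485 = 51.1%, the 2024 panel 70/189 = 37.0% → the internal panel
Neither sweeps: the internal panel wins 1 of 3 groups, the 2024 panel wins 2. The internal panel wins overall but not every group — no Simpson reversal.

No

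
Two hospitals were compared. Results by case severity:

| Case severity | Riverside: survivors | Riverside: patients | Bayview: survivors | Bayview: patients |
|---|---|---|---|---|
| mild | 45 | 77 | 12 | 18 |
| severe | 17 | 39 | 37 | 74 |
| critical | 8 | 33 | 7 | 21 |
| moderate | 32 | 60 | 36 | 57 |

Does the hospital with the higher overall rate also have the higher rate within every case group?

Mild: Riverside 45/77 = 58.4%, Bayview 12/18 = 66.7% → Bayview
Severe: Riverside 17/39 = 43.6%, Bayview 37/74 = 50.0% → Bayview
Critical: Riverside 8/33 = 24.2%, Bayview 7/21 = 33.3% → Bayview
Moderate: Riverside 32/60 = 53.3%, Bayview 36/57 = 63.2% → Bayview
Overall: Riverside 102/209 = 48.8%, Bayview 92/170 = 54.1% → Bayview
Bayview wins overall and in every case group — no reversal.

Yes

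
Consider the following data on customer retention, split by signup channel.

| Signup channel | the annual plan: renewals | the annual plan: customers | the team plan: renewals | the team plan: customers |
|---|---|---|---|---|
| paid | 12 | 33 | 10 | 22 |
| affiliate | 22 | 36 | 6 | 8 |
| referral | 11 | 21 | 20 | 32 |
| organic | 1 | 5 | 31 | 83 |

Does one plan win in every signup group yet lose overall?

Paid: the annual plan 12/33 = 36.4%, the team plan 10/22 = 45.5% → the team plan
Affiliate: the annual plan 22/36 = 61.1%, the team plan 6/8 = 75.0% → the team plan
Referral: the annual plan 11/21 = 52.4%, the team plan 20/32 = 62.5% → the team plan
Organic: the annual plan 1/5 = 20.0%, the team plan 31/83 = 37.3% → the team plan
Overall: the annual plan 46/95 = 48.4%, the team plan 67/145 = 46.2% → the annual plan
The team plan wins each signup group but the annual plan wins overall — the comparison reverses. The team plan's customers skew toward organic, which has a lower base rate.

Yes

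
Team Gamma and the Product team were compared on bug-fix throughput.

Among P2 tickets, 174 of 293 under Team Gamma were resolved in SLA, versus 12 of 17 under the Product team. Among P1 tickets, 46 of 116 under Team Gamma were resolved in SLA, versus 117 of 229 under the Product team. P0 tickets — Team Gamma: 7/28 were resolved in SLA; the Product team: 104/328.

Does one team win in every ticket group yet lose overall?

Yes

P2: Team Gamma 174/293 = 59.4%, the Product team 12/17 = 70.6% → the Product team
P1: Team Gamma 46/116 = 39.7%, the Product team 117/229 = 51.1% → the Product team
P0: Team Gamma 7/28 = 25.0%, the Product team 104/328 = 31.7% → the Product team
Overall: Team Gamma 227/437 = 51.9%, the Product team 233/574 = 40.6% → Team Gamma
The Product team wins each ticket group but Team Gamma wins overall — the comparison reverses. The Product team's tickets skew toward P0, which has a lower base rate.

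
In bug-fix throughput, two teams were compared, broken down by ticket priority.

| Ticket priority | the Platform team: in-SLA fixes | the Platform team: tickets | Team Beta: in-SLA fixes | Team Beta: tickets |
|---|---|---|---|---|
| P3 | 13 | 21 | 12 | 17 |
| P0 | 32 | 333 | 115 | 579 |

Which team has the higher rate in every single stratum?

P3: the Platform team 13/21 = 61.9%, Team Beta 12/17 = 70.6% → Team Beta
P0: the Platform team 32/333 = 9.6%, Team Beta 115/579 = 19.9% → Team Beta
Team Beta has the higher rate in both groups.

Team Beta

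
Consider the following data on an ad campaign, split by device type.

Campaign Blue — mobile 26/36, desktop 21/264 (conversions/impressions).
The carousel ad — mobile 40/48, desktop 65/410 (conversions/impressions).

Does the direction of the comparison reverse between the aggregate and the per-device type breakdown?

No

Mobile: Campaign Blue 26/36 = 72.2%, the carousel ad 40/48 = 83.3% → the carousel ad
Desktop: Campaign Blue 21/264 = 8.0%, the carousel ad 65/410 = 15.9% → the carousel ad
Overall: Campaign Blue 47/300 = 15.7%, the carousel ad 105/458 = 22.9% → the carousel ad
The carousel ad wins overall and in every device group — no reversal.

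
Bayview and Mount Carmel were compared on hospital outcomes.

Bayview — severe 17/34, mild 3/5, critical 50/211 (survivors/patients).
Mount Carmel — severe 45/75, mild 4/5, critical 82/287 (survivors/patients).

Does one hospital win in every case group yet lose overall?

No

Severe: Bayview 17/34 = 50.0%, Mount Carmel 45/75 = 60.0% → Mount Carmel
Mild: Bayview 3/5 = 60.0%, Mount Carmel 4/5 = 80.0% → Mount Carmel
Critical: Bayview 50/211 = 23.7%, Mount Carmel 82/287 = 28.6% → Mount Carmel
Overall: Bayview 70/250 = 28.0%, Mount Carmel 131/367 = 35.7% → Mount Carmel
Mount Carmel wins overall and in every case group — no reversal.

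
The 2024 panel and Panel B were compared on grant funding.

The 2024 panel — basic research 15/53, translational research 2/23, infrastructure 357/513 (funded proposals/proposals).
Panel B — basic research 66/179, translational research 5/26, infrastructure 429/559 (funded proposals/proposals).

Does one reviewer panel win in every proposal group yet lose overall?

No

Basic research: the 2024 panel 15/53 = 28.3%, Panel B 66/179 = 36.9% → Panel B
Translational research: the 2024 panel 2/23 = 8.7%, Panel B 5/26 = 19.2% → Panel B
Infrastructure: the 2024 panel 357/513 = 69.6%, Panel B 429/559 = 76.7% → Panel B
Overall: the 2024 panel 374/589 = 63.5%, Panel B 500/764 = 65.4% → Panel B
Panel B wins overall and in every proposal group — no reversal.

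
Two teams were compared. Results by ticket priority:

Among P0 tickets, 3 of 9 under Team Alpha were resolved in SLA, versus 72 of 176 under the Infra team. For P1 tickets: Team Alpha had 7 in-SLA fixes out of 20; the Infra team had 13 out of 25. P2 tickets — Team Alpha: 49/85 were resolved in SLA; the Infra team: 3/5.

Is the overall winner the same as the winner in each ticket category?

P0: Team Alpha 3/9 = 33.3%, the Infra team 72/176 = 40.9% → the Infra team
P1: Team Alpha 7/20 = 35.0%, the Infra team 13/25 = 52.0% → the Infra team
P2: Team Alpha 49/85 = 57.6%, the Infra team 3/5 = 60.0% → the Infra team
Overall: Team Alpha 59/114 = 51.8%, the Infra team 88/206 = 42.7% → Team Alpha
The Infra team wins each ticket group but Team Alpha wins overall — the comparison reverses. The Infra team's tickets skew toward P0, which has a lower base rate.

No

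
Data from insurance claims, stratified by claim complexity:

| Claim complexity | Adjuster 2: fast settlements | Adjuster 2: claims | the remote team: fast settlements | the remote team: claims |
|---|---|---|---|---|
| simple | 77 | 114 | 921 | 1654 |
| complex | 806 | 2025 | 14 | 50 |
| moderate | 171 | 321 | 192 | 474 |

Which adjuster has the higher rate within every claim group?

Simple: Adjuster 2 77/114 = 67.5%, the remote team 921/1654 = 55.7% → Adjuster 2
Complex: Adjuster 2 806/2025 = 39.8%, the remote team 14/50 = 28.0% → Adjuster 2
Moderate: Adjuster 2 171/321 = 53.3%, the remote team 192/474 = 40.5% → Adjuster 2
Adjuster 2 has the higher rate in all 3 groups.

Adjuster 2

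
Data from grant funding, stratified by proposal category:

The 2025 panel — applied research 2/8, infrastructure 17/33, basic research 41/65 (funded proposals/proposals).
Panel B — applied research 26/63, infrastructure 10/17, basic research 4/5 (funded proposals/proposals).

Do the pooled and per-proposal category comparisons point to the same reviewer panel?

No

Applied research: the 2025 panel 2/8 = 25.0%, Panel B 26/63 = 41.3% → Panel B
Infrastructure: the 2025 panel 17/33 = 51.5%, Panel B 10/17 = 58.8% → Panel B
Basic research: the 2025 panel 41/65 = 63.1%, Panel B 4/5 = 80.0% → Panel B
Overall: the 2025 panel 60/106 = 56.6%, Panel B 40/85 = 47.1% → the 2025 panel
Panel B wins each proposal group but the 2025 panel wins overall — the comparison reverses. Panel B's proposals skew toward applied research, which has a lower base rate.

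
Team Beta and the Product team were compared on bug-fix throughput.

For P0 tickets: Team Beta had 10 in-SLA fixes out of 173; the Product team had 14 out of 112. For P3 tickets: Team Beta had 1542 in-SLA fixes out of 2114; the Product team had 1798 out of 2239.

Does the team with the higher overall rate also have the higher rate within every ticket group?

Yes

P0: Team Beta 10/173 = 5.8%, the Product team 14/112 = 12.5% → the Product team
P3: Team Beta 1542/2114 = 72.9%, the Product team 1798/2239 = 80.3% → the Product team
Overall: Team Beta 1552/2287 = 67.9%, the Product team 1812/2351 = 77.1% → the Product team
The Product team wins overall and in every ticket group — no reversal.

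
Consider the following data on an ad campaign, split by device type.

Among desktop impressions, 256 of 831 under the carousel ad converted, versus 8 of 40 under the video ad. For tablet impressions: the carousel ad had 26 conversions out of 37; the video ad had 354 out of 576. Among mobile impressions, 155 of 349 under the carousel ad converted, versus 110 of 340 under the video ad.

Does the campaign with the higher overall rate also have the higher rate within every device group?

No

Desktop: the carousel ad 256/831 = 30.8%, the video ad 8/40 = 20.0% → the carousel ad
Tablet: the carousel ad 26/37 = 70.3%, the video ad 354/576 = 61.5% → the carousel ad
Mobile: the carousel ad 155/349 = 44.4%, the video ad 110/340 = 32.4% → the carousel ad
Overall: the carousel ad 437/1217 = 35.9%, the video ad 472/956 = 49.4% → the video ad
The carousel ad wins each device group but the video ad wins overall — the comparison reverses. The carousel ad's impressions skew toward desktop, which has a lower base rate.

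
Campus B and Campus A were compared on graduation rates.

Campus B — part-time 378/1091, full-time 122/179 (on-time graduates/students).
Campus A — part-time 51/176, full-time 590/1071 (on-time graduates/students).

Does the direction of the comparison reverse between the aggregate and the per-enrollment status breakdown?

Part-time: Campus B 378/1091 = 34.6%, Campus A 51/176 = 29.0% → Campus B
Full-time: Campus B 122/179 = 68.2%, Campus A 590/1071 = 55.1% → Campus B
Overall: Campus B 500/1270 = 39.4%, Campus A 641/1247 = 51.4% → Campus A
Campus B wins each enrollment group but Campus A wins overall — the comparison reverses. Campus B's students skew toward part-time, which has a lower base rate.

Yes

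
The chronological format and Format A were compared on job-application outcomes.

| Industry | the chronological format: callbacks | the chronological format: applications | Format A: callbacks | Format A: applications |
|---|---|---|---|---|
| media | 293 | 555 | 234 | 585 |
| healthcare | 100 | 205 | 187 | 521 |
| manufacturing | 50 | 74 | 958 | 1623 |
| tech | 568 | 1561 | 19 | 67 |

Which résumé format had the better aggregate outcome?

Format A

Media: the chronological format 293/555 = 52.8%, Format A 234/585 = 40.0% → the chronological format
Healthcare: the chronological format 100/205 = 48.8%, Format A 187/521 = 35.9% → the chronological format
Manufacturing: the chronological format 50/74 = 67.6%, Format A 958/1623 = 59.0% → the chronological format
Tech: the chronological format 568/1561 = 36.4%, Format A 19/67 = 28.4% → the chronological format
Overall: the chronological format 1011/2395 = 42.2%, Format A 1398/2796 = 50.0% → Format A
(The chronological format wins every industry group but Format A wins overall — the chronological format's applications skew toward the low-rate tech group.)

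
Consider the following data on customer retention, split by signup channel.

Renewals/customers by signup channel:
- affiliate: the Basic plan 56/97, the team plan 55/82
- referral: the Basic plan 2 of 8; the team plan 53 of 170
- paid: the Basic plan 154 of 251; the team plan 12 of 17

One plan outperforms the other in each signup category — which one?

Affiliate: the Basic plan 56/97 = 57.7%, the team plan 55/82 = 67.1% → the team plan
Referral: the Basic plan 2/8 = 25.0%, the team plan 53/170 = 31.2% → the team plan
Paid: the Basic plan 154/251 = 61.4%, the team plan 12/17 = 70.6% → the team plan
The team plan has the higher rate in all 3 groups.

the team plan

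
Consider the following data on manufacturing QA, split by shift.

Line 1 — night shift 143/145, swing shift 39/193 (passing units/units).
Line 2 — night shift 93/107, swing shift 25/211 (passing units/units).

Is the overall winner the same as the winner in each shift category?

Yes

Night shift: Line 1 143/145 = 98.6%, Line 2 93/107 = 86.9% → Line 1
Swing shift: Line 1 39/193 = 20.2%, Line 2 25/211 = 11.8% → Line 1
Overall: Line 1 182/338 = 53.8%, Line 2 118/318 = 37.1% → Line 1
Line 1 wins overall and in every shift group — no reversal.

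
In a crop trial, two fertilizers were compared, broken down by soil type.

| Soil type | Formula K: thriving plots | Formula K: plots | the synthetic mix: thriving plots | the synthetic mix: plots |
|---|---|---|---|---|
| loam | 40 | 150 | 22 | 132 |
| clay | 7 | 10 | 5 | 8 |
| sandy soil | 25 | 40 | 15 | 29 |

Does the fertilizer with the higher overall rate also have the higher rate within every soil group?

Loam: Formula K 40/150 = 26.7%, the synthetic mix 22/132 = 16.7% → Formula K
Clay: Formula K 7/10 = 70.0%, the synthetic mix 5/8 = 62.5% → Formula K
Sandy soil: Formula K 25/40 = 62.5%, the synthetic mix 15/29 = 51.7% → Formula K
Overall: Formula K 72/200 = 36.0%, the synthetic mix 42/169 = 24.9% → Formula K
Formula K wins overall and in every soil group — no reversal.

Yes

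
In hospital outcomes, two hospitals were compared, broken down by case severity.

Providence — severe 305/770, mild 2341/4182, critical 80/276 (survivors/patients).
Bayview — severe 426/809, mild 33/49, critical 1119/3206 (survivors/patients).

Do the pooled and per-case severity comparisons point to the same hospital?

No

Severe: Providence 305/770 = 39.6%, Bayview 426/809 = 52.7% → Bayview
Mild: Providence 2341/4182 = 56.0%, Bayview 33/49 = 67.3% → Bayview
Critical: Providence 80/276 = 29.0%, Bayview 1119/3206 = 34.9% → Bayview
Overall: Providence 2726/5228 = 52.1%, Bayview 1578/4064 = 38.8% → Providence
Bayview wins each case group but Providence wins overall — the comparison reverses. Bayview's patients skew toward critical, which has a lower base rate.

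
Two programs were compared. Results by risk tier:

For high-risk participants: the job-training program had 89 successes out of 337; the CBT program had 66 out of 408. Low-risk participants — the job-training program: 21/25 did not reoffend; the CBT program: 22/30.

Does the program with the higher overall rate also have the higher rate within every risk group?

Yes

High-risk: the job-training program 89/337 = 26.4%, the CBT program 66/408 = 16.2% → the job-training program
Low-risk: the job-training program 21/25 = 84.0%, the CBT program 22/30 = 73.3% → the job-training program
Overall: the job-training program 110/362 = 30.4%, the CBT program 88/438 = 20.1% → the job-training program
The job-training program wins overall and in every risk group — no reversal.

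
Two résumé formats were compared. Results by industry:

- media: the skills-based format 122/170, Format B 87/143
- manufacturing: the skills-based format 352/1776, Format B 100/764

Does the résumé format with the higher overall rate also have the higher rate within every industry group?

Yes

Media: the skills-based format 122/170 = 71.8%, Format B 87/143 = 60.8% → the skills-based format
Manufacturing: the skills-based format 352/1776 = 19.8%, Format B 100/764 = 13.1% → the skills-based format
Overall: the skills-based format 474/1946 = 24.4%, Format B 187/907 = 20.6% → the skills-based format
The skills-based format wins overall and in every industry group — no reversal.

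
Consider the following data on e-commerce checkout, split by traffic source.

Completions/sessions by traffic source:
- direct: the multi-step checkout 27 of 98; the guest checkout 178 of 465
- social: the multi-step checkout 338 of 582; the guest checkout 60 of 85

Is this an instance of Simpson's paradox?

Yes

Direct: the multi-step checkout 27/98 = 27.6%, the guest checkout 178/465 = 38.3% → the guest checkout
Social: the multi-step checkout 338/582 = 58.1%, the guest checkout 60/85 = 70.6% → the guest checkout
Overall: the multi-step checkout 365/680 = 53.7%, the guest checkout 238/550 = 43.3% → the multi-step checkout
The guest checkout wins each traffic group but the multi-step checkout wins overall — the comparison reverses. The guest checkout's sessions skew toward direct, which has a lower base rate.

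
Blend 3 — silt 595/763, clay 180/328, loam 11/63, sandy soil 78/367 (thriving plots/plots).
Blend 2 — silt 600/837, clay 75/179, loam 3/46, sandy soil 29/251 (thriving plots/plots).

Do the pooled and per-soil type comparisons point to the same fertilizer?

Silt: Blend 3 595/763 = 78.0%, Blend 2 600/837 = 71.7% → Blend 3
Clay: Blend 3 180/328 = 54.9%, Blend 2 75/179 = 41.9% → Blend 3
Loam: Blend 3 11/63 = 17.5%, Blend 2 3/46 = 6.5% → Blend 3
Sandy soil: Blend 3 78/367 = 21.3%, Blend 2 29/251 = 11.6% → Blend 3
Overall: Blend 3 864/1521 = 56.8%, Blend 2 707/1313 = 53.8% → Blend 3
Blend 3 wins overall and in every soil group — no reversal.

Yes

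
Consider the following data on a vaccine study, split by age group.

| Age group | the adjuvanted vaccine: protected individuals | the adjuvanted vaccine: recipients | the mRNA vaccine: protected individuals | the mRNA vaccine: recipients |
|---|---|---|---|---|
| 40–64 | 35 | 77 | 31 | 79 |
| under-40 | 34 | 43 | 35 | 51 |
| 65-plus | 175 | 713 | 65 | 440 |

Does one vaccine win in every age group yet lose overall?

40–64: the adjuvanted vaccine 35/77 = 45.5%, the mRNA vaccine 31/79 = 39.2% → the adjuvanted vaccine
Under-40: the adjuvanted vaccine 34/43 = 79.1%, the mRNA vaccine 35/51 = 68.6% → the adjuvanted vaccine
65-plus: the adjuvanted vaccine 175/713 = 24.5%, the mRNA vaccine 65/440 = 14.8% → the adjuvanted vaccine
Overall: the adjuvanted vaccine 244/833 = 29.3%, the mRNA vaccine 131/570 = 23.0% → the adjuvanted vaccine
The adjuvanted vaccine wins overall and in every age group — no reversal.

No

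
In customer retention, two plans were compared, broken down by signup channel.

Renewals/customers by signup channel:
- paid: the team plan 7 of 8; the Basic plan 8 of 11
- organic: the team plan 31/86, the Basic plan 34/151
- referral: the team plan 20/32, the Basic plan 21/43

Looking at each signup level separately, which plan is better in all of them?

the team plan

Paid: the team plan 7/8 = 87.5%, the Basic plan 8/11 = 72.7% → the team plan
Organic: the team plan 31/86 = 36.0%, the Basic plan 34/151 = 22.5% → the team plan
Referral: the team plan 20/32 = 62.5%, the Basic plan 21/43 = 48.8% → the team plan
The team plan has the higher rate in all 3 groups.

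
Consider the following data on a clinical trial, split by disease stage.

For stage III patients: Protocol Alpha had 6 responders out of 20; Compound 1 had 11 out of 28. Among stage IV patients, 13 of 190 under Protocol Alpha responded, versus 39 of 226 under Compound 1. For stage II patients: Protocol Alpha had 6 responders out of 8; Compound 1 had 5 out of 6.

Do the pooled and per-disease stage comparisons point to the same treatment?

Stage III: Protocol Alpha 6/20 = 30.0%, Compound 1 11/28 = 39.3% → Compound 1
Stage IV: Protocol Alpha 13/190 = 6.8%, Compound 1 39/226 = 17.3% → Compound 1
Stage II: Protocol Alpha 6/8 = 75.0%, Compound 1 5/6 = 83.3% → Compound 1
Overall: Protocol Alpha 25/218 = 11.5%, Compound 1 55/260 = 21.2% → Compound 1
Compound 1 wins overall and in every disease group — no reversal.

Yes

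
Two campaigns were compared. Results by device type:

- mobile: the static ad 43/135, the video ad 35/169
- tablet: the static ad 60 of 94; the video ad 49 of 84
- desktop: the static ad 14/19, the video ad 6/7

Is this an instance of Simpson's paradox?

No

Mobile: the static ad 43/135 = 31.9%, the video ad 35/169 = 20.7% → the static ad
Tablet: the static ad 60/94 = 63.8%, the video ad 49/84 = 58.3% → the static ad
Desktop: the static ad 14/19 = 73.7%, the video ad 6/7 = 85.7% → the video ad
Overall: the static ad 117/248 = 47.2%, the video ad 90/260 = 34.6% → the static ad
Neither sweeps: the static ad wins 2 of 3 groups, the video ad wins 1. The static ad wins overall but not every group — no Simpson reversal.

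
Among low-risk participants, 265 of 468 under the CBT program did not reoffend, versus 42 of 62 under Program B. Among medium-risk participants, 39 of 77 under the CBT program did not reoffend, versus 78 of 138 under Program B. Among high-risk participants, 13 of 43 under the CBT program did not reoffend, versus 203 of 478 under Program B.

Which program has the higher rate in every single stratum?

Low-risk: the CBT program 265/468 = 56.6%, Program B 42/62 = 67.7% → Program B
Medium-risk: the CBT program 39/77 = 50.6%, Program B 78/138 = 56.5% → Program B
High-risk: the CBT program 13/43 = 30.2%, Program B 203/478 = 42.5% → Program B
Program B has the higher rate in all 3 groups.

Program B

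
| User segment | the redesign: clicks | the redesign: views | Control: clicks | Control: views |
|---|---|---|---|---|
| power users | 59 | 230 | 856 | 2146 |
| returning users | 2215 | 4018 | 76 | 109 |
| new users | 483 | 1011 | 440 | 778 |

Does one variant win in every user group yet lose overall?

Yes

Power users: the redesign 59/230 = 25.7%, Control 856/2146 = 39.9% → Control
Returning users: the redesign 2215/4018 = 55.1%, Control 76/109 = 69.7% → Control
New users: the redesign 483/1011 = 47.8%, Control 440/778 = 56.6% → Control
Overall: the redesign 2757/5259 = 52.4%, Control 1372/3033 = 45.2% → the redesign
Control wins each user group but the redesign wins overall — the comparison reverses. Control's views skew toward power users, which has a lower base rate.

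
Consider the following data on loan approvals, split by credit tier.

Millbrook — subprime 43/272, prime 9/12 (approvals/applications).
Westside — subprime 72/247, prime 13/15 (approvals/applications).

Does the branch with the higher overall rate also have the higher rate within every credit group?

Subprime: Millbrook 43/272 = 15.8%, Westside 72/247 = 29.1% → Westside
Prime: Millbrook 9/12 = 75.0%, Westside 13/15 = 86.7% → Westside
Overall: Millbrook 52/284 = 18.3%, Westside 85/262 = 32.4% → Westside
Westside wins overall and in every credit group — no reversal.

Yes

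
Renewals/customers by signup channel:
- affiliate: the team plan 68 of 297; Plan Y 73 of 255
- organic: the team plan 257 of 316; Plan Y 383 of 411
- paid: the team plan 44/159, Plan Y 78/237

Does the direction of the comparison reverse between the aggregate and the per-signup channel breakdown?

Affiliate: the team plan 68/297 = 22.9%, Plan Y 73/255 = 28.6% → Plan Y
Organic: the team plan 257/316 = 81.3%, Plan Y 383/411 = 93.2% → Plan Y
Paid: the team plan 44/159 = 27.7%, Plan Y 78/237 = 32.9% → Plan Y
Overall: the team plan 369/772 = 47.8%, Plan Y 534/903 = 59.1% → Plan Y
Plan Y wins overall and in every signup group — no reversal.

No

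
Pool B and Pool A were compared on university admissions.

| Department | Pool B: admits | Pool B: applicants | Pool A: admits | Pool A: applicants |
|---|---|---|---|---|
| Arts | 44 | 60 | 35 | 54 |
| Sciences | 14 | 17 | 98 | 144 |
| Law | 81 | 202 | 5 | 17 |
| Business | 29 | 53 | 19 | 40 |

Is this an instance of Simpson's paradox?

Yes

Arts: Pool B 44/60 = 73.3%, Pool A 35/54 = 64.8% → Pool B
Sciences: Pool B 14/17 = 82.4%, Pool A 98/144 = 68.1% → Pool B
Law: Pool B 81/202 = 40.1%, Pool A 5/17 = 29.4% → Pool B
Business: Pool B 29/53 = 54.7%, Pool A 19/40 = 47.5% → Pool B
Overall: Pool B 168/332 = 50.6%, Pool A 157/255 = 61.6% → Pool A
Pool B wins each department group but Pool A wins overall — the comparison reverses. Pool B's applicants skew toward Law, which has a lower base rate.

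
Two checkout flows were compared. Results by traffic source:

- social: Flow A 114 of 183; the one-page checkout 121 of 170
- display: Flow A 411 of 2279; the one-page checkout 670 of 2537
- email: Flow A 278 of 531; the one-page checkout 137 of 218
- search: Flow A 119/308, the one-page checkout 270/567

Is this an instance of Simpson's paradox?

Social: Flow A 114/183 = 62.3%, the one-page checkout 121/170 = 71.2% → the one-page checkout
Display: Flow A 411/2279 = 18.0%, the one-page checkout 670/2537 = 26.4% → the one-page checkout
Email: Flow A 278/531 = 52.4%, the one-page checkout 137/218 = 62.8% → the one-page checkout
Search: Flow A 119/308 = 38.6%, the one-page checkout 270/567 = 47.6% → the one-page checkout
Overall: Flow A 922/3301 = 27.9%, the one-page checkout 1198/3492 = 34.3% → the one-page checkout
The one-page checkout wins overall and in every traffic group — no reversal.

No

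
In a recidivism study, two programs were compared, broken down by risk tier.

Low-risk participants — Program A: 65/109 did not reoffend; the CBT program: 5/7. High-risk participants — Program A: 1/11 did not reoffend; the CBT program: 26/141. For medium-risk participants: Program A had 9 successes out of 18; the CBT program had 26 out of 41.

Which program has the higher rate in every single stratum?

Low-risk: Program A 65/109 = 59.6%, the CBT program 5/7 = 71.4% → the CBT program
High-risk: Program A 1/11 = 9.1%, the CBT program 26/141 = 18.4% → the CBT program
Medium-risk: Program A 9/18 = 50.0%, the CBT program 26/41 = 63.4% → the CBT program
The CBT program has the higher rate in all 3 groups.

the CBT program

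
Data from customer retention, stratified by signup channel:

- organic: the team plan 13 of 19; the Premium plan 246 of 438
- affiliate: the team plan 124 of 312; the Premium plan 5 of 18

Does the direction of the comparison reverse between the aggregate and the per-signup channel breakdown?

Yes

Organic: the team plan 13/19 = 68.4%, the Premium plan 246/438 = 56.2% → the team plan
Affiliate: the team plan 124/312 = 39.7%, the Premium plan 5/18 = 27.8% → the team plan
Overall: the team plan 137/331 = 41.4%, the Premium plan 251/456 = 55.0% → the Premium plan
The team plan wins each signup group but the Premium plan wins overall — the comparison reverses. The team plan's customers skew toward affiliate, which has a lower base rate.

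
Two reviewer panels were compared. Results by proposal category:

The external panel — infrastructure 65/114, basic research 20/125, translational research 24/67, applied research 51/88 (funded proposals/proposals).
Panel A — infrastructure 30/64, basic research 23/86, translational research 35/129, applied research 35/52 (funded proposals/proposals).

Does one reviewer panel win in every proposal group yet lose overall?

No

Infrastructure: the external panel 65/114 = 57.0%, Panel A 30/64 = 46.9% → the external panel
Basic research: the external panel 20/125 = 16.0%, Panel A 23/86 = 26.7% → Panel A
Translational research: the external panel 24/67 = 35.8%, Panel A 35/129 = 27.1% → the external panel
Applied research: the external panel 51/88 = 58.0%, Panel A 35/52 = 67.3% → Panel A
Overall: the external panel 160/394 = 40.6%, Panel A 123/331 = 37.2% → the external panel
Neither sweeps: the external panel wins 2 of 4 groups, Panel A wins 2. The external panel wins overall but not every group — no Simpson reversal.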